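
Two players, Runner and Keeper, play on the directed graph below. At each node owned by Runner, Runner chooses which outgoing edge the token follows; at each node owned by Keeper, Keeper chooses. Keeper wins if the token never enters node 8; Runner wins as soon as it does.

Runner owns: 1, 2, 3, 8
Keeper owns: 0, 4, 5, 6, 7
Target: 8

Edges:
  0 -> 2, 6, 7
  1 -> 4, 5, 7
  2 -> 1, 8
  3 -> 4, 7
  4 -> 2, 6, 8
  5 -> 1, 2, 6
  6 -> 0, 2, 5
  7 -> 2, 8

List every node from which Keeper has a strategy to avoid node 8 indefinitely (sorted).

0, 4, 5, 6

A0 = {8}
A1: add {2} — 2 (Runner) has 2→8.
A2: add {7} — 7 (Keeper): all of {2, 8} already in.
A3: add {1, 3} — 1 (Runner) has 1→7; 3 (Runner) has 3→7.
A4 = A3; e.g. 0 (Keeper) can still go to 6. Fixed point.
Runner's attractor = {1, 2, 3, 7, 8}; Keeper avoids the target exactly from the complement.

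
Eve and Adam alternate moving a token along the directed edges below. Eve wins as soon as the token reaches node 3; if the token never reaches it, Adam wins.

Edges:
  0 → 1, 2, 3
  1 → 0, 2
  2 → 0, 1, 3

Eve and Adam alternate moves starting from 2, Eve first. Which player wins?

Track states (vertex, player-to-move).
A0 = {(3,Eve), (3,Adam)}
A1: add {(0,Eve), (2,Eve)}.
(2,Eve) ∈ A1 ⇒ Eve forces the target.

Eve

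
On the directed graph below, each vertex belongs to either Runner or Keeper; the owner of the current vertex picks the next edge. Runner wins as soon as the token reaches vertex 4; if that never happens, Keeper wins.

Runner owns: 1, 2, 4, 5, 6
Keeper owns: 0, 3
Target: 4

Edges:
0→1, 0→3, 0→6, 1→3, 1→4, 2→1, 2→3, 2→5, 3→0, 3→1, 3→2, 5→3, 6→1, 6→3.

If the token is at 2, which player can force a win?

A0 = {4}
A1: add {1} — 1 (Runner) has 1→4.
A2: add {2, 6} — 2 (Runner) has 2→1; 6 (Runner) has 6→1.
A3 = A2; e.g. 0 (Keeper) can still go to 3. Fixed point.
2 ∈ A2, so Runner can force the target.

Runner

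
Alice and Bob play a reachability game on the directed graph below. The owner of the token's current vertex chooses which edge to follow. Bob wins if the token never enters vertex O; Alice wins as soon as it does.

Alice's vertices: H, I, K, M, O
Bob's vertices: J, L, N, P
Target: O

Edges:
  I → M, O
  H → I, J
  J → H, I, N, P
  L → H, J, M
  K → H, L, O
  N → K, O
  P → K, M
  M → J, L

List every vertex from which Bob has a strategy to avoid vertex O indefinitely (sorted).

J, L, M, P

A0 = {O}
A1: add {I, K} — I (Alice) has I→O; K (Alice) has K→O.
A2: add {H, N} — H (Alice) has H→I; N (Bob): all of {K, O} already in.
A3 = A2; e.g. J (Bob) can still go to P. Fixed point.
Alice's attractor = {H, I, K, N, O}; Bob avoids the target exactly from the complement.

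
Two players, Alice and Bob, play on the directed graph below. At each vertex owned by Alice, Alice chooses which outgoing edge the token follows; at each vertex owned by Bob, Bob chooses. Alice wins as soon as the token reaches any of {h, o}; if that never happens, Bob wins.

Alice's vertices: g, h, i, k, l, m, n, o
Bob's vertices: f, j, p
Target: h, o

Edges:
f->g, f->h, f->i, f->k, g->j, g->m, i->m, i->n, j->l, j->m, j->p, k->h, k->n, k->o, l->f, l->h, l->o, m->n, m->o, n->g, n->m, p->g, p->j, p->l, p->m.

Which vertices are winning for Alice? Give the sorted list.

A0 = {h, o}
A1: add {k, l, m} — k (Alice) has k→h; l (Alice) has l→h; m (Alice) has m→o.
A2: add {g, i, n} — g (Alice) has g→m; i (Alice) has i→m; n (Alice) has n→m.
A3: add {f} — f (Bob): all of {g, h, i, k} already in.
A4 = A3; e.g. j (Bob) can still go to p. Fixed point.
Alice's winning region = {f, g, h, i, k, l, m, n, o}.

f, g, h, i, k, l, m, n, o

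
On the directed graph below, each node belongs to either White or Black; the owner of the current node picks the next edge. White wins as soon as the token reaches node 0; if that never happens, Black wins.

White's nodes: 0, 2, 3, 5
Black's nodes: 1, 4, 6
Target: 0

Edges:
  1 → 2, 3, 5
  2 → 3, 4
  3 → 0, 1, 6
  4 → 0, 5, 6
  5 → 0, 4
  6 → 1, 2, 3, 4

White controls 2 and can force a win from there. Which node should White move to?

3

A0 = {0}
A1: add {3, 5} — 3 (White) has 3→0; 5 (White) has 5→0.
A2: add {2} — 2 (White) has 2→3.
A3: add {1} — 1 (Black): all of {2, 3, 5} already in.
A4 = A3; e.g. 4 (Black) can still go to 6. Fixed point.
From 2, successor 3 is in the attractor (rank 1); the other successor 4 is not.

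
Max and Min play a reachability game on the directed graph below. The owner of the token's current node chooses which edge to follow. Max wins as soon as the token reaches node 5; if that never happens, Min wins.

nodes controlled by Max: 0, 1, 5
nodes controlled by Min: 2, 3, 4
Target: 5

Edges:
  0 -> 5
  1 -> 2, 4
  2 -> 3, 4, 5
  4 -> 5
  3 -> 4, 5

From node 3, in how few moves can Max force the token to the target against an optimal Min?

2

A0 = {5}
A1: add {0, 4} — 0 (Max) has 0→5; 4 (Min): all of {5} already in.
A2: add {1, 3} — 1 (Max) has 1→4; 3 (Min): all of {4, 5} already in.
3 enters the attractor at level 2, so Max can force the target in 2 moves from there.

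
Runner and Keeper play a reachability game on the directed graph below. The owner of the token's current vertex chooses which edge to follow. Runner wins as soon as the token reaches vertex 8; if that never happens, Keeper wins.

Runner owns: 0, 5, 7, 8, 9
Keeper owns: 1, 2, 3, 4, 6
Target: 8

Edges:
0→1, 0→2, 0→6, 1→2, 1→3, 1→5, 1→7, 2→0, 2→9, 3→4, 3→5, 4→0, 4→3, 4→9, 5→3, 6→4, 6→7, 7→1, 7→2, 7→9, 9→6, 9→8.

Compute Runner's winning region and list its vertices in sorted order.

A0 = {8}
A1: add {9} — 9 (Runner) has 9→8.
A2: add {7} — 7 (Runner) has 7→9.
A3 = A2; e.g. 0 (Runner) has no edge into A2. Fixed point.
Runner's winning region = {7, 8, 9}.

7, 8, 9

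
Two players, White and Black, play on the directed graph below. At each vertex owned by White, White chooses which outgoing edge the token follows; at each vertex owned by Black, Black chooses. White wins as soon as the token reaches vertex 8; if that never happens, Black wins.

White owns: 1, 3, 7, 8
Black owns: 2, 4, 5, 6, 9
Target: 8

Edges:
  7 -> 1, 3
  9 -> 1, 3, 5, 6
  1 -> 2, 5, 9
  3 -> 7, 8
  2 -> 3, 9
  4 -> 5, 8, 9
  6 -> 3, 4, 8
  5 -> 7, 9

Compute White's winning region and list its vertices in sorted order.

A0 = {8}
A1: add {3} — 3 (White) has 3→8.
A2: add {7} — 7 (White) has 7→3.
A3 = A2; e.g. 1 (White) has no edge into A2. Fixed point.
White's winning region = {3, 7, 8}.

3, 7, 8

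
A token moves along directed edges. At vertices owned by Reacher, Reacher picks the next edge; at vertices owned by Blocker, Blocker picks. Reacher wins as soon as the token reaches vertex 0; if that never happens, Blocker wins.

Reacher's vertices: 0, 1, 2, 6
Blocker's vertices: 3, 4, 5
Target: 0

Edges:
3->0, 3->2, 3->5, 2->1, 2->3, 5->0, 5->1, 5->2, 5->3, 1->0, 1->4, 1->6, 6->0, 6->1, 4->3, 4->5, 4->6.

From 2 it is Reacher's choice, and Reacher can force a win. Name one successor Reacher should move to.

1

A0 = {0}
A1: add {1, 6} — 1 (Reacher) has 1→0; 6 (Reacher) has 6→0.
A2: add {2} — 2 (Reacher) has 2→1.
A3 = A2; e.g. 3 (Blocker) can still go to 5. Fixed point.
From 2, successor 1 is in the attractor (rank 1); the other successor 3 is not.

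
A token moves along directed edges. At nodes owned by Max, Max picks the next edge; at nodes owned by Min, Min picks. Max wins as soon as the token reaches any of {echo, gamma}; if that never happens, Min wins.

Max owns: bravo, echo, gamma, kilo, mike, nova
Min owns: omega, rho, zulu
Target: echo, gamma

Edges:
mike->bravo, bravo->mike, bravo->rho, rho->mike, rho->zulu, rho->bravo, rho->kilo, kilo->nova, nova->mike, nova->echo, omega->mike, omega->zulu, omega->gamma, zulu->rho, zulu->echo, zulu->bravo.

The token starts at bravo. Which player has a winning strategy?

A0 = {echo, gamma}
A1: add {nova} — nova (Max) has nova→echo.
A2: add {kilo} — kilo (Max) has kilo→nova.
A3 = A2; e.g. mike (Max) has no edge into A2. Fixed point.
bravo never enters the attractor, so Min can avoid the target forever.

Min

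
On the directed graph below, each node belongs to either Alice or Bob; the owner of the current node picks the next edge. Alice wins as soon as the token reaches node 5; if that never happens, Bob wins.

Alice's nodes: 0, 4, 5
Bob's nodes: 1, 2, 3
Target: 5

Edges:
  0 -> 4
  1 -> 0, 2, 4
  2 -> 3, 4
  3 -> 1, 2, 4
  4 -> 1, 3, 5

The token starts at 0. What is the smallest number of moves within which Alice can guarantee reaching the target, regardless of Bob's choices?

2

A0 = {5}
A1: add {4} — 4 (Alice) has 4→5.
A2: add {0} — 0 (Alice) has 0→4.
A3 = A2; e.g. 1 (Bob) can still go to 2. Fixed point.
0 enters the attractor at level 2, so Alice can force the target in 2 moves from there.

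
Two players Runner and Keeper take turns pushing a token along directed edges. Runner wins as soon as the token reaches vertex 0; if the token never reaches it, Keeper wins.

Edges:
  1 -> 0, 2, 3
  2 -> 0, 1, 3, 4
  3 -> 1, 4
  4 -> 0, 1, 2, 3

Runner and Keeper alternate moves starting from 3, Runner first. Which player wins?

Track states (vertex, player-to-move).
A0 = {(0,Runner), (0,Keeper)}
A1: add {(1,Runner), (2,Runner), (4,Runner)}.
A2: add {(3,Keeper)}.
A3 = A2; e.g. (1,Keeper) stays out. (3,Runner) never enters ⇒ Keeper avoids the target.

Keeper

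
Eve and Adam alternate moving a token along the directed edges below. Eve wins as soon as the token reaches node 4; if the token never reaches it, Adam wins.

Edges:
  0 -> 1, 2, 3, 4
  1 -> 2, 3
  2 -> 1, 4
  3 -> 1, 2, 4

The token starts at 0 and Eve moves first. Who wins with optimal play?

Track states (vertex, player-to-move).
A0 = {(4,Eve), (4,Adam)}
A1: add {(0,Eve), (2,Eve), (3,Eve)}.
(0,Eve) ∈ A1 ⇒ Eve forces the target.

Eve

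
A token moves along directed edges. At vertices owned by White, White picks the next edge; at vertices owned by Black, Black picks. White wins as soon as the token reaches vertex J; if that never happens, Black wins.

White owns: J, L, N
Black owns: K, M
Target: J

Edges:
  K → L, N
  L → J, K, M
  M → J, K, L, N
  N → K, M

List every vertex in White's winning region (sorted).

J, L

A0 = {J}
A1: add {L} — L (White) has L→J.
A2 = A1; e.g. K (Black) can still go to N. Fixed point.
White's winning region = {J, L}.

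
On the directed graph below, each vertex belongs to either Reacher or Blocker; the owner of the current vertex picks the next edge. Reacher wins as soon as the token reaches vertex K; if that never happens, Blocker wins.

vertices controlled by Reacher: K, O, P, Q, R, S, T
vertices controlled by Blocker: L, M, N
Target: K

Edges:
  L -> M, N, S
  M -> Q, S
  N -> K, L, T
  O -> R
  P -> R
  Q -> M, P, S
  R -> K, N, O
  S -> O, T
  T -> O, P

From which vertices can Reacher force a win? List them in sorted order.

A0 = {K}
A1: add {R} — R (Reacher) has R→K.
A2: add {O, P} — O (Reacher) has O→R; P (Reacher) has P→R.
A3: add {Q, S, T} — Q (Reacher) has Q→P; S (Reacher) has S→O; T (Reacher) has T→O.
A4: add {M} — M (Blocker): all of {Q, S} already in.
A5 = A4; e.g. L (Blocker) can still go to N. Fixed point.
Reacher's winning region = {K, M, O, P, Q, R, S, T}.

K, M, O, P, Q, R, S, T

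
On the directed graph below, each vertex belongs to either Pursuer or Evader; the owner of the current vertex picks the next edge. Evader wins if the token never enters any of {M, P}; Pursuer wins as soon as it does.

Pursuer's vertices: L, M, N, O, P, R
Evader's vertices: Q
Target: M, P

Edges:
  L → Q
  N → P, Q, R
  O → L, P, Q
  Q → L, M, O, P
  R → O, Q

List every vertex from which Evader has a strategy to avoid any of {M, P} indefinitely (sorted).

A0 = {M, P}
A1: add {N, O} — N (Pursuer) has N→P; O (Pursuer) has O→P.
A2: add {R} — R (Pursuer) has R→O.
A3 = A2; e.g. L (Pursuer) has no edge into A2. Fixed point.
Pursuer's attractor = {M, N, O, P, R}; Evader avoids the target exactly from the complement.

L, Q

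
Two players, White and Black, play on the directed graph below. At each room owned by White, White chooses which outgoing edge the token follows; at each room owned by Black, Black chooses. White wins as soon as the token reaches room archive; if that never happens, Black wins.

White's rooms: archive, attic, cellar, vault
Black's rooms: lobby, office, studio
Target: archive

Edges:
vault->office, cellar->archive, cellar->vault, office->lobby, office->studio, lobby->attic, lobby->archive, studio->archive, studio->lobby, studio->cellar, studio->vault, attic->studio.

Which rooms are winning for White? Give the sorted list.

A0 = {archive}
A1: add {cellar} — cellar (White) has cellar→archive.
A2 = A1; e.g. attic (White) has no edge into A1. Fixed point.
White's winning region = {archive, cellar}.

archive, cellar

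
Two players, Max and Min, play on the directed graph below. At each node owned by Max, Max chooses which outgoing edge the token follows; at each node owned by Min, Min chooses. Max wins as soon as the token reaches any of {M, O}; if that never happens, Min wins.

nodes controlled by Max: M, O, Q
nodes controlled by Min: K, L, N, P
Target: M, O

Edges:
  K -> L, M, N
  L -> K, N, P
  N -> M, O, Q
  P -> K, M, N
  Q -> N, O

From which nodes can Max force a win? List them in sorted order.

M, N, O, Q

A0 = {M, O}
A1: add {Q} — Q (Max) has Q→O.
A2: add {N} — N (Min): all of {M, O, Q} already in.
A3 = A2; e.g. K (Min) can still go to L. Fixed point.
Max's winning region = {M, N, O, Q}.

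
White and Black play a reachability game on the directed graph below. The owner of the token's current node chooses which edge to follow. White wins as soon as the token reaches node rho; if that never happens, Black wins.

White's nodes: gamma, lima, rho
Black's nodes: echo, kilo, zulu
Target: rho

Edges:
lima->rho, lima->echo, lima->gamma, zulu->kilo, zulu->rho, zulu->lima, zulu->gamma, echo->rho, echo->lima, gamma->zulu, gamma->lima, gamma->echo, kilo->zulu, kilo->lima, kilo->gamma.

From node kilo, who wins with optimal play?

Black

A0 = {rho}
A1: add {lima} — lima (White) has lima→rho.
A2: add {echo, gamma} — echo (Black): all of {rho, lima} already in; gamma (White) has gamma→lima.
A3 = A2; e.g. zulu (Black) can still go to kilo. Fixed point.
kilo never enters the attractor, so Black can avoid the target forever.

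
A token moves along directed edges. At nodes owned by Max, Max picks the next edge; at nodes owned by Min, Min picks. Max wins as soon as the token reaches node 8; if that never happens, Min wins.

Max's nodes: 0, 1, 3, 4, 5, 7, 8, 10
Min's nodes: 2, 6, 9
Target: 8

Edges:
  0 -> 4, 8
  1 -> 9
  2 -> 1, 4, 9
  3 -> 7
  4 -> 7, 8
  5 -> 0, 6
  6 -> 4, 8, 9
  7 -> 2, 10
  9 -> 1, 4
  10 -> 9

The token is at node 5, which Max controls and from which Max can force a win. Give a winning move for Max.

0

A0 = {8}
A1: add {0, 4} — 0 (Max) has 0→8; 4 (Max) has 4→8.
A2: add {5} — 5 (Max) has 5→0.
A3 = A2; e.g. 1 (Max) has no edge into A2. Fixed point.
From 5, successor 0 is in the attractor (rank 1); the other successor 6 is not.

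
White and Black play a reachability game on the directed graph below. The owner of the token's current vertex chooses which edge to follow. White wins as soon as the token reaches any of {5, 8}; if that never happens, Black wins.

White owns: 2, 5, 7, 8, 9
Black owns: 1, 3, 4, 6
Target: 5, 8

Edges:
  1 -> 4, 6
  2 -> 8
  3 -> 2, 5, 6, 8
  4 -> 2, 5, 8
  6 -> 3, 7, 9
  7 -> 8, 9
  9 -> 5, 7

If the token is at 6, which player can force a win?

A0 = {5, 8}
A1: add {2, 7, 9} — 2 (White) has 2→8; 7 (White) has 7→8; 9 (White) has 9→5.
A2: add {4} — 4 (Black): all of {2, 5, 8} already in.
A3 = A2; e.g. 1 (Black) can still go to 6. Fixed point.
6 never enters the attractor, so Black can avoid the target forever.

Black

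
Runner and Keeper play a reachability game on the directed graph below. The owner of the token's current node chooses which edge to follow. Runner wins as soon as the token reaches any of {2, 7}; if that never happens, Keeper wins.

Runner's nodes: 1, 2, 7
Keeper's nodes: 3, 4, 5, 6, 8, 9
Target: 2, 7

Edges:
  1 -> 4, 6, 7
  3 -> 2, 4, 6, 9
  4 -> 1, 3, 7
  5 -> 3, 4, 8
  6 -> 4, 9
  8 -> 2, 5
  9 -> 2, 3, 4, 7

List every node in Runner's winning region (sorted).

1, 2, 7

A0 = {2, 7}
A1: add {1} — 1 (Runner) has 1→7.
A2 = A1; e.g. 3 (Keeper) can still go to 4. Fixed point.
Runner's winning region = {1, 2, 7}.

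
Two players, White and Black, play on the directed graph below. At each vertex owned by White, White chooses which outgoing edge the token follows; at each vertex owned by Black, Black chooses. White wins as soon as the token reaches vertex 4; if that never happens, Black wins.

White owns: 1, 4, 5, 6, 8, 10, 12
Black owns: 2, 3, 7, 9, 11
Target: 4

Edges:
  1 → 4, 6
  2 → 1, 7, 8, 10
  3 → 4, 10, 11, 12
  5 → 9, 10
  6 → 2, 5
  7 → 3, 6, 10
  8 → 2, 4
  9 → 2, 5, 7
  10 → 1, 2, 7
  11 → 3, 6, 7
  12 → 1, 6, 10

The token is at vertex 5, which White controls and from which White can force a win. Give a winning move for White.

10

A0 = {4}
A1: add {1, 8} — 1 (White) has 1→4; 8 (White) has 8→4.
A2: add {10, 12} — 10 (White) has 10→1; 12 (White) has 12→1.
A3: add {5} — 5 (White) has 5→10.
A4: add {6} — 6 (White) has 6→5.
A5 = A4; e.g. 2 (Black) can still go to 7. Fixed point.
From 5, successor 10 is in the attractor (rank 2); the other successor 9 is not.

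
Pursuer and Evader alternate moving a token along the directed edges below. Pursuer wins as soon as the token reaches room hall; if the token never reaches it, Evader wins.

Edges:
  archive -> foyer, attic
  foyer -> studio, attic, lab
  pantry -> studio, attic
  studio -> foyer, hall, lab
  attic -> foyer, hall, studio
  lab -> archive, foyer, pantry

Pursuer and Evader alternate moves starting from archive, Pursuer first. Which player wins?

Pursuer

Track states (vertex, player-to-move).
A0 = {(hall,Pursuer), (hall,Evader)}
A1: add {(studio,Pursuer), (attic,Pursuer)}.
A2: add {(pantry,Evader)}.
A3: add {(lab,Pursuer)}.
A4: add {(foyer,Evader)}.
A5: add {(archive,Pursuer)}.
(archive,Pursuer) ∈ A5 ⇒ Pursuer forces the target.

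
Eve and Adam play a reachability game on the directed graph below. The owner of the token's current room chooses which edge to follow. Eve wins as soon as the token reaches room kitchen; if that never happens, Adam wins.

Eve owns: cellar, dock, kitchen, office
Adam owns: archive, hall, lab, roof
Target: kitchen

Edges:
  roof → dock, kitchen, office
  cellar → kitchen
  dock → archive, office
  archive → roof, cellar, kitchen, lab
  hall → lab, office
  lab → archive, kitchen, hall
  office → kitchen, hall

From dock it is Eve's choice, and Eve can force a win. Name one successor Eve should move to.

office

A0 = {kitchen}
A1: add {cellar, office} — cellar (Eve) has cellar→kitchen; office (Eve) has office→kitchen.
A2: add {dock} — dock (Eve) has dock→office.
A3: add {roof} — roof (Adam): all of {dock, kitchen, office} already in.
A4 = A3; e.g. archive (Adam) can still go to lab. Fixed point.
From dock, successor office is in the attractor (rank 1); the other successor archive is not.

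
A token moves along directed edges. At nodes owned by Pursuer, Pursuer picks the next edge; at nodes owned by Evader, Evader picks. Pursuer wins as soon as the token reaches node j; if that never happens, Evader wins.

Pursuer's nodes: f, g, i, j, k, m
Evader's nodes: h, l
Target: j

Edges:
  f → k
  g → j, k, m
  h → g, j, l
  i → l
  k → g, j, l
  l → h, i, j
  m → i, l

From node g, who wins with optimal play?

A0 = {j}
A1: add {g, k} — g (Pursuer) has g→j; k (Pursuer) has k→j.
g ∈ A1, so Pursuer can force the target.

Pursuer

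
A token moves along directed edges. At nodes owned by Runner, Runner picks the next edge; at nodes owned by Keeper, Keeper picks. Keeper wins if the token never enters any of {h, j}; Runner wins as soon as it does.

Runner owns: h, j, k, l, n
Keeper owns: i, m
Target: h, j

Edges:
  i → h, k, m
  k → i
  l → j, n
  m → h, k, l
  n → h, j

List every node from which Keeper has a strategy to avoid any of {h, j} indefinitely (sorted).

i, k, m

A0 = {h, j}
A1: add {l, n} — l (Runner) has l→j; n (Runner) has n→h.
A2 = A1; e.g. i (Keeper) can still go to k. Fixed point.
Runner's attractor = {h, j, l, n}; Keeper avoids the target exactly from the complement.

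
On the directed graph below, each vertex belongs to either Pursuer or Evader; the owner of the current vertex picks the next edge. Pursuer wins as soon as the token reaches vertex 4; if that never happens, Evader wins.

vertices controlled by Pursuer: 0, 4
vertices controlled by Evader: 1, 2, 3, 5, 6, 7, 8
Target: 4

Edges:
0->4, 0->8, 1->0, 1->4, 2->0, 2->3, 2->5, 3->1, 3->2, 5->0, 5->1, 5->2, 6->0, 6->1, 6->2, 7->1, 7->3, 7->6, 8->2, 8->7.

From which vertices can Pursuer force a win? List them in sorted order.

0, 1, 4

A0 = {4}
A1: add {0} — 0 (Pursuer) has 0→4.
A2: add {1} — 1 (Evader): all of {0, 4} already in.
A3 = A2; e.g. 2 (Evader) can still go to 3. Fixed point.
Pursuer's winning region = {0, 1, 4}.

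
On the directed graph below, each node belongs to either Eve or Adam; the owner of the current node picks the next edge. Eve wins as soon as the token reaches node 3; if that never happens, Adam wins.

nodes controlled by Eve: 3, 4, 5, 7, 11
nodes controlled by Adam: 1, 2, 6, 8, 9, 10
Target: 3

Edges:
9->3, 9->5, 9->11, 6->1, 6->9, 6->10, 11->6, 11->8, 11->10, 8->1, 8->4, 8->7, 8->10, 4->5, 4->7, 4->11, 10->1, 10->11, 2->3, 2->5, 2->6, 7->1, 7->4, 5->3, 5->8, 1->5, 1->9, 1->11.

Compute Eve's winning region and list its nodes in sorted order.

3, 4, 5, 7

A0 = {3}
A1: add {5} — 5 (Eve) has 5→3.
A2: add {4} — 4 (Eve) has 4→5.
A3: add {7} — 7 (Eve) has 7→4.
A4 = A3; e.g. 1 (Adam) can still go to 9. Fixed point.
Eve's winning region = {3, 4, 5, 7}.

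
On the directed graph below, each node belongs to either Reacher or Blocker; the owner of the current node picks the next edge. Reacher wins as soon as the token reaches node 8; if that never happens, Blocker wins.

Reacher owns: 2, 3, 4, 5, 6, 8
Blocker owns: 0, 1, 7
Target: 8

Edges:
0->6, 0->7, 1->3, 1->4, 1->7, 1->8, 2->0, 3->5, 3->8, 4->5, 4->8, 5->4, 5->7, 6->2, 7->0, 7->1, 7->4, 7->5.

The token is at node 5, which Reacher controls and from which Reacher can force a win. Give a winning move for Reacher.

4

A0 = {8}
A1: add {3, 4} — 3 (Reacher) has 3→8; 4 (Reacher) has 4→8.
A2: add {5} — 5 (Reacher) has 5→4.
A3 = A2; e.g. 0 (Blocker) can still go to 6. Fixed point.
From 5, successor 4 is in the attractor (rank 1); the other successor 7 is not.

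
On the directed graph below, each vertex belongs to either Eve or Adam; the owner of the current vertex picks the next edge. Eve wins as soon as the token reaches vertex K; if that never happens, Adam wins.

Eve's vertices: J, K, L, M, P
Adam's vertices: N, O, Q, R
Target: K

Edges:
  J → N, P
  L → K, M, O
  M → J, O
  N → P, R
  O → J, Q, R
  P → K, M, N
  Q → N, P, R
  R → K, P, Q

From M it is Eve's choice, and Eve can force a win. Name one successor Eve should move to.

J

A0 = {K}
A1: add {L, P} — L (Eve) has L→K; P (Eve) has P→K.
A2: add {J} — J (Eve) has J→P.
A3: add {M} — M (Eve) has M→J.
A4 = A3; e.g. N (Adam) can still go to R. Fixed point.
From M, successor J is in the attractor (rank 2); the other successor O is not.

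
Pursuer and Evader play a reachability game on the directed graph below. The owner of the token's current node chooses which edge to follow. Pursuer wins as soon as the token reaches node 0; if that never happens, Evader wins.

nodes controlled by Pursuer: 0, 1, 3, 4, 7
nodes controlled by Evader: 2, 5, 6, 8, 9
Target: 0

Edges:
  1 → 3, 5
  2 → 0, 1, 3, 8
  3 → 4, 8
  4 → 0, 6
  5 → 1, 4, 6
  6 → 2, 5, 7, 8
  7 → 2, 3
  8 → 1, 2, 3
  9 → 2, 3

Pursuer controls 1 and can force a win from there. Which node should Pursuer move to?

3

A0 = {0}
A1: add {4} — 4 (Pursuer) has 4→0.
A2: add {3} — 3 (Pursuer) has 3→4.
A3: add {1, 7} — 1 (Pursuer) has 1→3; 7 (Pursuer) has 7→3.
A4 = A3; e.g. 2 (Evader) can still go to 8. Fixed point.
From 1, successor 3 is in the attractor (rank 2); the other successor 5 is not.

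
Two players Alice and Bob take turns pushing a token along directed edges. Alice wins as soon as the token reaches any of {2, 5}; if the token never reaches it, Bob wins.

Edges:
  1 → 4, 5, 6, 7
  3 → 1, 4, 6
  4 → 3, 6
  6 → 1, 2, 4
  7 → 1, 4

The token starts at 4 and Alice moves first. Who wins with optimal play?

Bob

Track states (vertex, player-to-move).
A0 = {(2,Alice), (2,Bob), (5,Alice), (5,Bob)}
A1: add {(1,Alice), (6,Alice)}.
A2 = A1; e.g. (1,Bob) stays out. (4,Alice) never enters ⇒ Bob avoids the target.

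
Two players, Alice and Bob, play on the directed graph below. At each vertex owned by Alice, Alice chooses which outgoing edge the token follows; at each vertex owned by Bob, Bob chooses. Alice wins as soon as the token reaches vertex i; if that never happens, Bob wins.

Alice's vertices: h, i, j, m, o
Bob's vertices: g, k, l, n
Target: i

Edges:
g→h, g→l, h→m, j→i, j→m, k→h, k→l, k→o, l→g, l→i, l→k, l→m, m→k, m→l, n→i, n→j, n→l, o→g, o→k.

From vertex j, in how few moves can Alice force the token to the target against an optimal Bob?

A0 = {i}
A1: add {j} — j (Alice) has j→i.
A2 = A1; e.g. g (Bob) can still go to h. Fixed point.
j enters the attractor at level 1, so Alice can force the target in 1 move from there.

1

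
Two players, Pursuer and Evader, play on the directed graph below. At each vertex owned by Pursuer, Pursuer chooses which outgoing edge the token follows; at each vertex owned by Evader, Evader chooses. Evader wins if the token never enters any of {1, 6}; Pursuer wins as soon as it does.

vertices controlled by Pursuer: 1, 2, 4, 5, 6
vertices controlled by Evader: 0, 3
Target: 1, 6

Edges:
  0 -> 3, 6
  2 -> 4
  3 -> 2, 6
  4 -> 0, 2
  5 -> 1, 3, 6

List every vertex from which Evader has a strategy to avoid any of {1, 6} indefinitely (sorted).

0, 2, 3, 4

A0 = {1, 6}
A1: add {5} — 5 (Pursuer) has 5→1.
A2 = A1; e.g. 0 (Evader) can still go to 3. Fixed point.
Pursuer's attractor = {1, 5, 6}; Evader avoids the target exactly from the complement.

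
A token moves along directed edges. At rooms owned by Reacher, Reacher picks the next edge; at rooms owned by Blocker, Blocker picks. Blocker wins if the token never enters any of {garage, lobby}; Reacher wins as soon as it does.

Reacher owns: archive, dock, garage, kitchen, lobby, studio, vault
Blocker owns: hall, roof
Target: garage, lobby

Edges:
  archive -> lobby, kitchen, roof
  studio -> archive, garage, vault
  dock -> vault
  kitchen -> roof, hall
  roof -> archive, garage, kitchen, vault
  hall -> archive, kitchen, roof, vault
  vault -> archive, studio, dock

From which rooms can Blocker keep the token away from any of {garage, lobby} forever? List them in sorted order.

hall, kitchen, roof

A0 = {garage, lobby}
A1: add {archive, studio} — archive (Reacher) has archive→lobby; studio (Reacher) has studio→garage.
A2: add {vault} — vault (Reacher) has vault→archive.
A3: add {dock} — dock (Reacher) has dock→vault.
A4 = A3; e.g. kitchen (Reacher) has no edge into A3. Fixed point.
Reacher's attractor = {archive, dock, garage, lobby, studio, vault}; Blocker avoids the target exactly from the complement.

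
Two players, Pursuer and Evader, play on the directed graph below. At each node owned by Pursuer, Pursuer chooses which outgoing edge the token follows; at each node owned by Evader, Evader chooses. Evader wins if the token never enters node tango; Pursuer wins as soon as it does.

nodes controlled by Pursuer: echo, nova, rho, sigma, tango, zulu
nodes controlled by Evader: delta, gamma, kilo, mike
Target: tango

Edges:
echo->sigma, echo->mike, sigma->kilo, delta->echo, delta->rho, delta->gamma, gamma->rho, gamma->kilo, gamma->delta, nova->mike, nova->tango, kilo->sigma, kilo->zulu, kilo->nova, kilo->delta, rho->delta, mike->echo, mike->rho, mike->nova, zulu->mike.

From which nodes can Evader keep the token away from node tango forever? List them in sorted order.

delta, echo, gamma, kilo, mike, rho, sigma, zulu

A0 = {tango}
A1: add {nova} — nova (Pursuer) has nova→tango.
A2 = A1; e.g. sigma (Pursuer) has no edge into A1. Fixed point.
Pursuer's attractor = {nova, tango}; Evader avoids the target exactly from the complement.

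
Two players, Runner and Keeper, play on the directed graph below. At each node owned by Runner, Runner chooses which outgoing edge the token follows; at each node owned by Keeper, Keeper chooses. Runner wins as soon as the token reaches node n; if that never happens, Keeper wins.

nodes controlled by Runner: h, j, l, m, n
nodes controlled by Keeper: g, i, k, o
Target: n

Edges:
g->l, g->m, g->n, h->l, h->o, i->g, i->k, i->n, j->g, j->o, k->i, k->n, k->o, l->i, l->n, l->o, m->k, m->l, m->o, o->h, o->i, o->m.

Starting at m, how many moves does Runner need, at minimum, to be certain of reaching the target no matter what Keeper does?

A0 = {n}
A1: add {l} — l (Runner) has l→n.
A2: add {h, m} — h (Runner) has h→l; m (Runner) has m→l.
m enters the attractor at level 2, so Runner can force the target in 2 moves from there.

2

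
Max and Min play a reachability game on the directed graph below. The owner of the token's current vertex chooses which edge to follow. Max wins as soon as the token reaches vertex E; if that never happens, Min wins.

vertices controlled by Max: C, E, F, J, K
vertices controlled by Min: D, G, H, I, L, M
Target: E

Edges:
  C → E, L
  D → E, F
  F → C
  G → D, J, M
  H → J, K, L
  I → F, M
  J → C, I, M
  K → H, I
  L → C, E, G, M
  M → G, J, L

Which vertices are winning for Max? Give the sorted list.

A0 = {E}
A1: add {C} — C (Max) has C→E.
A2: add {F, J} — F (Max) has F→C; J (Max) has J→C.
A3: add {D} — D (Min): all of {E, F} already in.
A4 = A3; e.g. G (Min) can still go to M. Fixed point.
Max's winning region = {C, D, E, F, J}.

C, D, E, F, J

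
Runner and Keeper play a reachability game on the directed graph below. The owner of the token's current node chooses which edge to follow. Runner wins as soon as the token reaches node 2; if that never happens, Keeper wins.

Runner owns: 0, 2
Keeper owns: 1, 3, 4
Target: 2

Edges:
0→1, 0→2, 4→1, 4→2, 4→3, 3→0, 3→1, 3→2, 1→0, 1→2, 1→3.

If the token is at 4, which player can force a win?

Keeper

A0 = {2}
A1: add {0} — 0 (Runner) has 0→2.
A2 = A1; e.g. 1 (Keeper) can still go to 3. Fixed point.
4 never enters the attractor, so Keeper can avoid the target forever.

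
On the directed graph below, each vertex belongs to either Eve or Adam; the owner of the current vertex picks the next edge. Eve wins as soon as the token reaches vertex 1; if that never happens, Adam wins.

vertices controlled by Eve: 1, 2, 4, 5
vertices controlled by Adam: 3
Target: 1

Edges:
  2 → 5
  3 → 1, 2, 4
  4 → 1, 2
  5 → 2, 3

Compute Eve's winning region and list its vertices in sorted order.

A0 = {1}
A1: add {4} — 4 (Eve) has 4→1.
A2 = A1; e.g. 2 (Eve) has no edge into A1. Fixed point.
Eve's winning region = {1, 4}.

1, 4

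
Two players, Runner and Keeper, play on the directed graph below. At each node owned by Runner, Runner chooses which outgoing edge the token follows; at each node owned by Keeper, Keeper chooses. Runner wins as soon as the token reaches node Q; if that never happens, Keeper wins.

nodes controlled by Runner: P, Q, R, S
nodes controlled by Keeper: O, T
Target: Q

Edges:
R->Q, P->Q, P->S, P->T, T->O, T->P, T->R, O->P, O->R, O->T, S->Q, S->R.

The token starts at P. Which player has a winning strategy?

Runner

A0 = {Q}
A1: add {P, R, S} — P (Runner) has P→Q; R (Runner) has R→Q; S (Runner) has S→Q.
A2 = A1; e.g. O (Keeper) can still go to T. Fixed point.
P ∈ A1, so Runner can force the target.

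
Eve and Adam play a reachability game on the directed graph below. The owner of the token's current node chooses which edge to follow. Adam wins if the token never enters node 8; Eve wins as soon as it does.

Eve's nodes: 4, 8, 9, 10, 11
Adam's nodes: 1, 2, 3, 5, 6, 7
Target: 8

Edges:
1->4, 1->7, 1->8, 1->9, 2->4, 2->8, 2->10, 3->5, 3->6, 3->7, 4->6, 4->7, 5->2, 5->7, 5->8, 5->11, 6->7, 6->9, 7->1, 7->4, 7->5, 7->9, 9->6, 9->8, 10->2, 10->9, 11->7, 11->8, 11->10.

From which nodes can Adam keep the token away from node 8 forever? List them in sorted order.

A0 = {8}
A1: add {9, 11} — 9 (Eve) has 9→8; 11 (Eve) has 11→8.
A2: add {10} — 10 (Eve) has 10→9.
A3 = A2; e.g. 1 (Adam) can still go to 4. Fixed point.
Eve's attractor = {8, 9, 10, 11}; Adam avoids the target exactly from the complement.

1, 2, 3, 4, 5, 6, 7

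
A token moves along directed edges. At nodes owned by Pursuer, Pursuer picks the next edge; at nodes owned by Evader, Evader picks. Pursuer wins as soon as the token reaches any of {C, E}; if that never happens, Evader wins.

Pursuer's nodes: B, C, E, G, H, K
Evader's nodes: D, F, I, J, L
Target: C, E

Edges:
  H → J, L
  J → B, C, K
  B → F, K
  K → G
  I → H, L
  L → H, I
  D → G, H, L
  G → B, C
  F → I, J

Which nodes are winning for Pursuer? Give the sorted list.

A0 = {C, E}
A1: add {G} — G (Pursuer) has G→C.
A2: add {K} — K (Pursuer) has K→G.
A3: add {B} — B (Pursuer) has B→K.
A4: add {J} — J (Evader): all of {B, C, K} already in.
A5: add {H} — H (Pursuer) has H→J.
A6 = A5; e.g. D (Evader) can still go to L. Fixed point.
Pursuer's winning region = {B, C, E, G, H, J, K}.

B, C, E, G, H, J, K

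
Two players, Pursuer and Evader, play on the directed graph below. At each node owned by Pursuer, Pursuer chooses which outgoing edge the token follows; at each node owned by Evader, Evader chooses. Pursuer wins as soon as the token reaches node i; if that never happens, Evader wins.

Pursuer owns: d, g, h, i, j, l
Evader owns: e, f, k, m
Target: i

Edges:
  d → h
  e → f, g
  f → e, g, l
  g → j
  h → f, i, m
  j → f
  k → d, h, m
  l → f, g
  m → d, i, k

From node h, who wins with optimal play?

A0 = {i}
A1: add {h} — h (Pursuer) has h→i.
h ∈ A1, so Pursuer can force the target.

Pursuer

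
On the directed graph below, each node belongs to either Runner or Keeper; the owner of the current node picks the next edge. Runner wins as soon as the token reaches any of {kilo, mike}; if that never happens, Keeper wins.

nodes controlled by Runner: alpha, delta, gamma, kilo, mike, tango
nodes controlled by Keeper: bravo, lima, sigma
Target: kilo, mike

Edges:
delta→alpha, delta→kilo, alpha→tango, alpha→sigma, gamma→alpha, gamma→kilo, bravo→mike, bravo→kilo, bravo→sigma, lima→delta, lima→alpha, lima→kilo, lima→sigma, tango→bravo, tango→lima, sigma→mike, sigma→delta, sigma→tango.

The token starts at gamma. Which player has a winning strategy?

A0 = {kilo, mike}
A1: add {delta, gamma} — delta (Runner) has delta→kilo; gamma (Runner) has gamma→kilo.
A2 = A1; e.g. alpha (Runner) has no edge into A1. Fixed point.
gamma ∈ A1, so Runner can force the target.

Runner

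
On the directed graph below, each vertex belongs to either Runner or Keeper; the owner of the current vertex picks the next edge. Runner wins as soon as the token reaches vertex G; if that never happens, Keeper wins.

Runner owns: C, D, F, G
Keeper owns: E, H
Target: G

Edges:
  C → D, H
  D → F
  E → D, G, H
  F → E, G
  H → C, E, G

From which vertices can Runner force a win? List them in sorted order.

A0 = {G}
A1: add {F} — F (Runner) has F→G.
A2: add {D} — D (Runner) has D→F.
A3: add {C} — C (Runner) has C→D.
A4 = A3; e.g. E (Keeper) can still go to H. Fixed point.
Runner's winning region = {C, D, F, G}.

C, D, F, G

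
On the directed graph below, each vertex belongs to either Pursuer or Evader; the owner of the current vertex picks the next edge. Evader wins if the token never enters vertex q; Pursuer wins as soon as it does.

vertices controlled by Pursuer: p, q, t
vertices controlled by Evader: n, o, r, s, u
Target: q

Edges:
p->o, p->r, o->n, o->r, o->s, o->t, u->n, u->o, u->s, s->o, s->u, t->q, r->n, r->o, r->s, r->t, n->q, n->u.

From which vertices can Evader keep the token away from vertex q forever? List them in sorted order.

n, o, p, r, s, u

A0 = {q}
A1: add {t} — t (Pursuer) has t→q.
A2 = A1; e.g. n (Evader) can still go to u. Fixed point.
Pursuer's attractor = {q, t}; Evader avoids the target exactly from the complement.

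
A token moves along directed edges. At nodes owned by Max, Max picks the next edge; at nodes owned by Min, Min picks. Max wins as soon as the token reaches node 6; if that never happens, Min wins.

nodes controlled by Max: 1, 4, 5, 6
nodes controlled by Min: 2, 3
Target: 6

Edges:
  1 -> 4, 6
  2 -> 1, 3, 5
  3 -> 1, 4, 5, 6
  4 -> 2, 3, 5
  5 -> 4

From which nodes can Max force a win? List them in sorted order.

A0 = {6}
A1: add {1} — 1 (Max) has 1→6.
A2 = A1; e.g. 2 (Min) can still go to 3. Fixed point.
Max's winning region = {1, 6}.

1, 6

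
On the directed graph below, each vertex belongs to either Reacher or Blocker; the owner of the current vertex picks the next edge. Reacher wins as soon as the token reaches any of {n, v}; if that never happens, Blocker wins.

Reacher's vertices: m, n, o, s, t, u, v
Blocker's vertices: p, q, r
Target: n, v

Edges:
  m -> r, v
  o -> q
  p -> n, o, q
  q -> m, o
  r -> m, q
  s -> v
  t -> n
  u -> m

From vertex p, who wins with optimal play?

Blocker

A0 = {n, v}
A1: add {m, s, t} — m (Reacher) has m→v; s (Reacher) has s→v; t (Reacher) has t→n.
A2: add {u} — u (Reacher) has u→m.
A3 = A2; e.g. o (Reacher) has no edge into A2. Fixed point.
p never enters the attractor, so Blocker can avoid the target forever.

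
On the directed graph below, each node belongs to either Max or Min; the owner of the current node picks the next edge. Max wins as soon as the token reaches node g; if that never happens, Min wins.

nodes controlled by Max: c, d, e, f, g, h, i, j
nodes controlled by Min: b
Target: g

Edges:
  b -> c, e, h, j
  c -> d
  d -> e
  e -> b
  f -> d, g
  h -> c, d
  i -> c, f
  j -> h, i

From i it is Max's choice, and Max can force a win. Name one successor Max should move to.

f

A0 = {g}
A1: add {f} — f (Max) has f→g.
A2: add {i} — i (Max) has i→f.
A3: add {j} — j (Max) has j→i.
A4 = A3; e.g. b (Min) can still go to c. Fixed point.
From i, successor f is in the attractor (rank 1); the other successor c is not.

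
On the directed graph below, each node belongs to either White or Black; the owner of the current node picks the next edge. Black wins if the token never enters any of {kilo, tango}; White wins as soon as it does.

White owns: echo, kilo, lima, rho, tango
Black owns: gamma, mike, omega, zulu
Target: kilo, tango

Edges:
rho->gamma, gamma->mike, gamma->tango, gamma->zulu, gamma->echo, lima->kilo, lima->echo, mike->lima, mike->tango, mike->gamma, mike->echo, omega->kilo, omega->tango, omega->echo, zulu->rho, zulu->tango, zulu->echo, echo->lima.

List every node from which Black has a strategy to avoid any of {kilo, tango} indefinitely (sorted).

gamma, mike, rho, zulu

A0 = {kilo, tango}
A1: add {lima} — lima (White) has lima→kilo.
A2: add {echo} — echo (White) has echo→lima.
A3: add {omega} — omega (Black): all of {kilo, tango, echo} already in.
A4 = A3; e.g. rho (White) has no edge into A3. Fixed point.
White's attractor = {echo, kilo, lima, omega, tango}; Black avoids the target exactly from the complement.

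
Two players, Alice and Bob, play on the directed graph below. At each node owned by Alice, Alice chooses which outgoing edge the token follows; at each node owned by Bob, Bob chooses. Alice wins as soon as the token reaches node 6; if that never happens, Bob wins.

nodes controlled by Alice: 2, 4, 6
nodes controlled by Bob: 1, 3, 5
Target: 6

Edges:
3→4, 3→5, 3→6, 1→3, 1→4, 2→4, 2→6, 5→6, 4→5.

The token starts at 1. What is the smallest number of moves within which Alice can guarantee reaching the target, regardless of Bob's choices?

4

A0 = {6}
A1: add {2, 5} — 2 (Alice) has 2→6; 5 (Bob): all of {6} already in.
A2: add {4} — 4 (Alice) has 4→5.
A3: add {3} — 3 (Bob): all of {4, 5, 6} already in.
A4: add {1} — 1 (Bob): all of {3, 4} already in.
A4 = all vertices. Fixed point.
1 enters the attractor at level 4, so Alice can force the target in 4 moves from there.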